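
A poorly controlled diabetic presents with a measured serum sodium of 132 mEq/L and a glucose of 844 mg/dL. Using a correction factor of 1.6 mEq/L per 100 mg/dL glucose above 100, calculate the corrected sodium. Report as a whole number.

144 mEq/L

Corrected Na = measured Na + 1.6 · (glucose − 100)/100
= 132 + 1.6 · (844 − 100)/100
= 132 + 11.9
= 143.9 mEq/L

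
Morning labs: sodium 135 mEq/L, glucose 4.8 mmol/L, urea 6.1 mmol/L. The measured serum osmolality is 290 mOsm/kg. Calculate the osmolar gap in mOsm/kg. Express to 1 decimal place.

Calculated osmolality = 2·Na + glucose + urea
= 2·135 + 4.8 + 6.1
= 270 + 4.80 + 6.10
= 280.9 mOsm/kg ≈ 280.9 mOsm/kg
Osmolar gap = measured − calculated = 290 − 280.9 = 9.1 mOsm/kg

9.1 mOsm/kg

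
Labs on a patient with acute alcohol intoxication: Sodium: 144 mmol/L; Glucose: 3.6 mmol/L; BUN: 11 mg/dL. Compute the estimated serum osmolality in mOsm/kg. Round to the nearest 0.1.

295.5 mOsm/kg

Calculated osmolality = 2·Na + glucose + BUN/2.8
= 2·144 + 3.6 + 11/2.8
= 288 + 3.60 + 3.93
= 295.53 mOsm/kg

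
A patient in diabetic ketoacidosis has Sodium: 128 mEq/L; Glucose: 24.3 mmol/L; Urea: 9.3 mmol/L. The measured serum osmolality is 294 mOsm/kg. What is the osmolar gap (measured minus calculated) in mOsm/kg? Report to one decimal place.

Calculated osmolality = 2·Na + glucose + urea
= 2·128 + 24.3 + 9.3
= 256 + 24.30 + 9.30
= 289.6 mOsm/kg ≈ 289.6 mOsm/kg
Osmolar gap = measured − calculated = 294 − 289.6 = 4.4 mOsm/kg

4.4 mOsm/kg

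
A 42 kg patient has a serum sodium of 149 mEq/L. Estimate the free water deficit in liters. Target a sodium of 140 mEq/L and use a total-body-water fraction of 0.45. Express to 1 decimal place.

1.2 L

TBW = 0.45 · 42 = 18.9 L
Free water deficit = TBW · (Na/140 − 1)
= 18.9 · (149/140 − 1)
= 18.9 · 0.0643
= 1.22 L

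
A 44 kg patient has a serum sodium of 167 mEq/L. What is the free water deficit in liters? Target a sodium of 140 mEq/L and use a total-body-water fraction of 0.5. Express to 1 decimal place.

4.2 L

TBW = 0.5 · 44 = 22 L
Free water deficit = TBW · (Na/140 − 1)
= 22 · (167/140 − 1)
= 22 · 0.1929
= 4.24 L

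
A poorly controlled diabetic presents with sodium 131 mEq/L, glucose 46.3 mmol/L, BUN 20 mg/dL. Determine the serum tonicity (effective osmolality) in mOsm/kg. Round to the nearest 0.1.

308.3 mOsm/kg

Effective osmolality excludes urea (freely permeant across cell membranes):
2·Na + glucose
= 2·131 + 46.3
= 262 + 46.3
= 308.3 mOsm/kg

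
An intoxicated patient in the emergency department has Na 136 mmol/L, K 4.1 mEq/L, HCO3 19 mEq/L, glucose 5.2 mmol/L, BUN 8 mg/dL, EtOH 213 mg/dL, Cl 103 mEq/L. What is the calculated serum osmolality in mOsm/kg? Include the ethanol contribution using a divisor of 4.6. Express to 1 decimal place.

326.4 mOsm/kg

Calculated osmolality = 2·Na + glucose + BUN/2.8 + ethanol/4.6
= 2·136 + 5.2 + 8/2.8 + 213/4.6
= 272 + 5.20 + 2.86 + 46.30
= 326.36 mOsm/kg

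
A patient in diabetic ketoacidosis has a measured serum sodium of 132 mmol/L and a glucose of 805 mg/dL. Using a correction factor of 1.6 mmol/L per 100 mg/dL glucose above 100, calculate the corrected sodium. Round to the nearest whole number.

Corrected Na = measured Na + 1.6 · (glucose − 100)/100
= 132 + 1.6 · (805 − 100)/100
= 132 + 11.3
= 143.3 mmol/L

143 mmol/L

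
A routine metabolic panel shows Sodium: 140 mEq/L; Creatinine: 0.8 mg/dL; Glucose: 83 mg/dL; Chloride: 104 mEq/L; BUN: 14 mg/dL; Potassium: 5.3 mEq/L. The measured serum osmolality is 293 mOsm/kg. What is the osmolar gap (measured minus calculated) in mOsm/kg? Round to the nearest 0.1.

3.4 mOsm/kg

Calculated osmolality = 2·Na + glucose/18 + BUN/2.8
= 2·140 + 83/18 + 14/2.8
= 280 + 4.61 + 5
= 289.61 mOsm/kg ≈ 289.6 mOsm/kg
Osmolar gap = measured − calculated = 293 − 289.6 = 3.4 mOsm/kg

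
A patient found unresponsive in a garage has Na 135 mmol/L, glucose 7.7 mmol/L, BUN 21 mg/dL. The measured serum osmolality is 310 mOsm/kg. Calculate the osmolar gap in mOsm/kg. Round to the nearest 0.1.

Calculated osmolality = 2·Na + glucose + BUN/2.8
= 2·135 + 7.7 + 21/2.8
= 270 + 7.70 + 7.50
= 285.2 mOsm/kg ≈ 285.2 mOsm/kg
Osmolar gap = measured − calculated = 310 − 285.2 = 24.8 mOsm/kg

24.8 mOsm/kg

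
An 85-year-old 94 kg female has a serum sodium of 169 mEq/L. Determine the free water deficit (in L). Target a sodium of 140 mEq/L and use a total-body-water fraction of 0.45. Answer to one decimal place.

TBW = 0.45 · 94 = 42.3 L
Free water deficit = TBW · (Na/140 − 1)
= 42.3 · (169/140 − 1)
= 42.3 · 0.2071
= 8.76 L

8.8 L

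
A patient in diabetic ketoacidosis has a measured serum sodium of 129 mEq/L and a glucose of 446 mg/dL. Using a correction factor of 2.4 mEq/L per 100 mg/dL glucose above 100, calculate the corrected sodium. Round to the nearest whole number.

137 mEq/L

Corrected Na = measured Na + 2.4 · (glucose − 100)/100
= 129 + 2.4 · (446 − 100)/100
= 129 + 8.3
= 137.3 mEq/L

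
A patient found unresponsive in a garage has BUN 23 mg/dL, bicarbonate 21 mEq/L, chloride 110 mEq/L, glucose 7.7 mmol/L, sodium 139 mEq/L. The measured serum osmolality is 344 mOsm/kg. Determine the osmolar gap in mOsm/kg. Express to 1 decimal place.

50.1 mOsm/kg

Calculated osmolality = 2·Na + glucose + BUN/2.8
= 2·139 + 7.7 + 23/2.8
= 278 + 7.70 + 8.21
= 293.91 mOsm/kg ≈ 293.9 mOsm/kg
Osmolar gap = measured − calculated = 344 − 293.9 = 50.1 mOsm/kg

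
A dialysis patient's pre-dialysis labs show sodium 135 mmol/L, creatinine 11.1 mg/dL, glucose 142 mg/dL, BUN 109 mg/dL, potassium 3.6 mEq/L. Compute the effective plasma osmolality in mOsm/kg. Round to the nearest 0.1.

Effective osmolality excludes urea (freely permeant across cell membranes):
2·Na + glucose/18
= 2·135 + 142/18
= 270 + 7.89
= 277.89 mOsm/kg

277.9 mOsm/kg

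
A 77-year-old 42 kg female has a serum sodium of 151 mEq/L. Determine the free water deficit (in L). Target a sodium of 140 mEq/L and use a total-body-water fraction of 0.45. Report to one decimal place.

1.5 L

TBW = 0.45 · 42 = 18.9 L
Free water deficit = TBW · (Na/140 − 1)
= 18.9 · (151/140 − 1)
= 18.9 · 0.0786
= 1.49 L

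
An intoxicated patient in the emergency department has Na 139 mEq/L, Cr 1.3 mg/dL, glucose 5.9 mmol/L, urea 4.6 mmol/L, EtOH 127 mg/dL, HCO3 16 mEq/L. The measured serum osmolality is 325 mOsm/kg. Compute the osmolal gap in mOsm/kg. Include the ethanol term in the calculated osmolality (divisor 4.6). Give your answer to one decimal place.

8.9 mOsm/kg

Calculated osmolality = 2·Na + glucose + urea + ethanol/4.6
= 2·139 + 5.9 + 4.6 + 127/4.6
= 278 + 5.90 + 4.60 + 27.61
= 316.11 mOsm/kg ≈ 316.1 mOsm/kg
Osmolar gap = measured − calculated = 325 − 316.1 = 8.9 mOsm/kg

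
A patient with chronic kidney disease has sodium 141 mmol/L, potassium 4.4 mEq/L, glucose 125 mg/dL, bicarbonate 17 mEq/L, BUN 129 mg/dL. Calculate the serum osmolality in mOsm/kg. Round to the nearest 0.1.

Calculated osmolality = 2·Na + glucose/18 + BUN/2.8
= 2·141 + 125/18 + 129/2.8
= 282 + 6.94 + 46.07
= 335.01 mOsm/kg

335.0 mOsm/kg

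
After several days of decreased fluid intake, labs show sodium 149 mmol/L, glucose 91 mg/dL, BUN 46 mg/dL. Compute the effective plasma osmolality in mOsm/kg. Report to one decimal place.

Effective osmolality excludes urea (freely permeant across cell membranes):
2·Na + glucose/18
= 2·149 + 91/18
= 298 + 5.06
= 303.06 mOsm/kg

303.1 mOsm/kg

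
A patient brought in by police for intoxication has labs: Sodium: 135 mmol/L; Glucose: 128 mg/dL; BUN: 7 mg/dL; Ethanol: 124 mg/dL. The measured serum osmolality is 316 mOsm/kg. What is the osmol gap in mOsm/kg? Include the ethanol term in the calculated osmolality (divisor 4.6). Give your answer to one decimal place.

Calculated osmolality = 2·Na + glucose/18 + BUN/2.8 + ethanol/4.6
= 2·135 + 128/18 + 7/2.8 + 124/4.6
= 270 + 7.11 + 2.50 + 26.96
= 306.57 mOsm/kg ≈ 306.6 mOsm/kg
Osmolar gap = measured − calculated = 316 − 306.6 = 9.4 mOsm/kg

9.4 mOsm/kg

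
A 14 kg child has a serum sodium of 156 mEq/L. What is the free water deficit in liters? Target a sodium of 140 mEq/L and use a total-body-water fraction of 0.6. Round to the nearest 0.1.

TBW = 0.6 · 14 = 8.4 L
Free water deficit = TBW · (Na/140 − 1)
= 8.4 · (156/140 − 1)
= 8.4 · 0.1143
= 0.96 L

1.0 L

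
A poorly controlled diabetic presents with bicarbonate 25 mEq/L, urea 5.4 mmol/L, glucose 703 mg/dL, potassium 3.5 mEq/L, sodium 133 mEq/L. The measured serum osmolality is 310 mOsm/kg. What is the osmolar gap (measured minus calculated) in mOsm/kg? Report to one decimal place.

Calculated osmolality = 2·Na + glucose/18 + urea
= 2·133 + 703/18 + 5.4
= 266 + 39.06 + 5.40
= 310.46 mOsm/kg ≈ 310.5 mOsm/kg
Osmolar gap = measured − calculated = 310 − 310.5 = -0.5 mOsm/kg

-0.5 mOsm/kg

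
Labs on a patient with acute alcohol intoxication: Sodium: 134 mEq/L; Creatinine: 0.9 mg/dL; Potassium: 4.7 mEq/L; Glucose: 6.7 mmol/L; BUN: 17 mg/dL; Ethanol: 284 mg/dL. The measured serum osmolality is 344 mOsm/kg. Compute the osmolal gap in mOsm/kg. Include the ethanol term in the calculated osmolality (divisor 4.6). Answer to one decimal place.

1.5 mOsm/kg

Calculated osmolality = 2·Na + glucose + BUN/2.8 + ethanol/4.6
= 2·134 + 6.7 + 17/2.8 + 284/4.6
= 268 + 6.70 + 6.07 + 61.74
= 342.51 mOsm/kg ≈ 342.5 mOsm/kg
Osmolar gap = measured − calculated = 344 − 342.5 = 1.5 mOsm/kg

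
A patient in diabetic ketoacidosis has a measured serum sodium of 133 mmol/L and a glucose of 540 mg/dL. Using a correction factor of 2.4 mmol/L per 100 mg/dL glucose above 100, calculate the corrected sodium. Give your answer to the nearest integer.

Corrected Na = measured Na + 2.4 · (glucose − 100)/100
= 133 + 2.4 · (540 − 100)/100
= 133 + 10.6
= 143.6 mmol/L

144 mmol/L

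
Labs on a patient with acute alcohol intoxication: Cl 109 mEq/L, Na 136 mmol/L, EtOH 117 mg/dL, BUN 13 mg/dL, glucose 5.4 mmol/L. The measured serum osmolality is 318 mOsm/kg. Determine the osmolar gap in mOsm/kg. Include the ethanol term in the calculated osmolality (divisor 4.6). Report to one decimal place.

10.5 mOsm/kg

Calculated osmolality = 2·Na + glucose + BUN/2.8 + ethanol/4.6
= 2·136 + 5.4 + 13/2.8 + 117/4.6
= 272 + 5.40 + 4.64 + 25.43
= 307.47 mOsm/kg ≈ 307.5 mOsm/kg
Osmolar gap = measured − calculated = 318 − 307.5 = 10.5 mOsm/kg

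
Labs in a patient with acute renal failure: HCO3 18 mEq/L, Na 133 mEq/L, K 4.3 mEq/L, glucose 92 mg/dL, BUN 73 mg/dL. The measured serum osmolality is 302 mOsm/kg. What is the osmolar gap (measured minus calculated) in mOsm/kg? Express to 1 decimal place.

Calculated osmolality = 2·Na + glucose/18 + BUN/2.8
= 2·133 + 92/18 + 73/2.8
= 266 + 5.11 + 26.07
= 297.18 mOsm/kg ≈ 297.2 mOsm/kg
Osmolar gap = measured − calculated = 302 − 297.2 = 4.8 mOsm/kg

4.8 mOsm/kg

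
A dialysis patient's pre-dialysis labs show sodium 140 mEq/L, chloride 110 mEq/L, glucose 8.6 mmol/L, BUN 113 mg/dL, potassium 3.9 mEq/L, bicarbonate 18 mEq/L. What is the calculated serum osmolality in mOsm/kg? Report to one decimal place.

329.0 mOsm/kg

Calculated osmolality = 2·Na + glucose + BUN/2.8
= 2·140 + 8.6 + 113/2.8
= 280 + 8.60 + 40.36
= 328.96 mOsm/kg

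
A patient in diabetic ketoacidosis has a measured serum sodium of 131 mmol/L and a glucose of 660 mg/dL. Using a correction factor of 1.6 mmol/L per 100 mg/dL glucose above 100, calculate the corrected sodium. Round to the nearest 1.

140 mmol/L

Corrected Na = measured Na + 1.6 · (glucose − 100)/100
= 131 + 1.6 · (660 − 100)/100
= 131 + 9
= 140 mmol/L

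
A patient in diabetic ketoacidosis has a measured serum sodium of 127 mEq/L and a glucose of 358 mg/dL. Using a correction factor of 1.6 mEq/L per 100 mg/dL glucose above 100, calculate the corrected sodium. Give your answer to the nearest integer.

131 mEq/L

Corrected Na = measured Na + 1.6 · (glucose − 100)/100
= 127 + 1.6 · (358 − 100)/100
= 127 + 4.1
= 131.1 mEq/L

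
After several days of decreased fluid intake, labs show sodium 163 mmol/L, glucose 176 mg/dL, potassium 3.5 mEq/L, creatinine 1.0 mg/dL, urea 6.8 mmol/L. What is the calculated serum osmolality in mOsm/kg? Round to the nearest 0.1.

342.6 mOsm/kg

Calculated osmolality = 2·Na + glucose/18 + urea
= 2·163 + 176/18 + 6.8
= 326 + 9.78 + 6.80
= 342.58 mOsm/kg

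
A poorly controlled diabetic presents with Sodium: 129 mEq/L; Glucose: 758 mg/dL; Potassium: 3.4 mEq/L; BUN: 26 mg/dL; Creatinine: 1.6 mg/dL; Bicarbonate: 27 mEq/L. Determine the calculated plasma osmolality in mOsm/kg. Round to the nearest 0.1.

Calculated osmolality = 2·Na + glucose/18 + BUN/2.8
= 2·129 + 758/18 + 26/2.8
= 258 + 42.11 + 9.29
= 309.4 mOsm/kg

309.4 mOsm/kg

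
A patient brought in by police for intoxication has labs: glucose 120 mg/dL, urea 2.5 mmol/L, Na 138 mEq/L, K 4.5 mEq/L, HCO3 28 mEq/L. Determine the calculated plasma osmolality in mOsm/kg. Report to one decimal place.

Calculated osmolality = 2·Na + glucose/18 + urea
= 2·138 + 120/18 + 2.5
= 276 + 6.67 + 2.50
= 285.17 mOsm/kg

285.2 mOsm/kg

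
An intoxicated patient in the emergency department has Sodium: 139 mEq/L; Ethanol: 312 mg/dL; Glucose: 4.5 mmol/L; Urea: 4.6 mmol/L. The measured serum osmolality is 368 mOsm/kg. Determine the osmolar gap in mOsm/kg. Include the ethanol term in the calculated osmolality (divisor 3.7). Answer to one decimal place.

-3.4 mOsm/kg

Calculated osmolality = 2·Na + glucose + urea + ethanol/3.7
= 2·139 + 4.5 + 4.6 + 312/3.7
= 278 + 4.50 + 4.60 + 84.32
= 371.42 mOsm/kg ≈ 371.4 mOsm/kg
Osmolar gap = measured − calculated = 368 − 371.4 = -3.4 mOsm/kg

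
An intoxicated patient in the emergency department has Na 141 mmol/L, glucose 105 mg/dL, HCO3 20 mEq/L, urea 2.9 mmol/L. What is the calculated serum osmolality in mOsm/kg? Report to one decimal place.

290.7 mOsm/kg

Calculated osmolality = 2·Na + glucose/18 + urea
= 2·141 + 105/18 + 2.9
= 282 + 5.83 + 2.90
= 290.73 mOsm/kg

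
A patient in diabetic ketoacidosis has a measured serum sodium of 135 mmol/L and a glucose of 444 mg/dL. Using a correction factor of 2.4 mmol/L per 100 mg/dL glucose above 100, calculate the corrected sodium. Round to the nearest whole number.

143 mmol/L

Corrected Na = measured Na + 2.4 · (glucose − 100)/100
= 135 + 2.4 · (444 − 100)/100
= 135 + 8.3
= 143.3 mmol/L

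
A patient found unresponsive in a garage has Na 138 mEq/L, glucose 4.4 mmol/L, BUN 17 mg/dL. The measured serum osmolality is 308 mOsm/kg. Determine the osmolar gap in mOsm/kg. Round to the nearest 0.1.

21.5 mOsm/kg

Calculated osmolality = 2·Na + glucose + BUN/2.8
= 2·138 + 4.4 + 17/2.8
= 276 + 4.40 + 6.07
= 286.47 mOsm/kg ≈ 286.5 mOsm/kg
Osmolar gap = measured − calculated = 308 − 286.5 = 21.5 mOsm/kg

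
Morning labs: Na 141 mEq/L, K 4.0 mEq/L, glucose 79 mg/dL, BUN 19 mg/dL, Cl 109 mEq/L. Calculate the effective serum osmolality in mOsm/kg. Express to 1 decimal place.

286.4 mOsm/kg

Effective osmolality excludes urea (freely permeant across cell membranes):
2·Na + glucose/18
= 2·141 + 79/18
= 282 + 4.39
= 286.39 mOsm/kg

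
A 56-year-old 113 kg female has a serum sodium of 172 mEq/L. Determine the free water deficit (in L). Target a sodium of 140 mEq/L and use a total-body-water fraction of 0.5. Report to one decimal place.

TBW = 0.5 · 113 = 56.5 L
Free water deficit = TBW · (Na/140 − 1)
= 56.5 · (172/140 − 1)
= 56.5 · 0.2286
= 12.92 L

12.9 L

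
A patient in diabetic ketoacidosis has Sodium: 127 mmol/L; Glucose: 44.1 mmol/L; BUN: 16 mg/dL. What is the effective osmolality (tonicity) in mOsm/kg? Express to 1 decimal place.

Effective osmolality excludes urea (freely permeant across cell membranes):
2·Na + glucose
= 2·127 + 44.1
= 254 + 44.1
= 298.1 mOsm/kg

298.1 mOsm/kg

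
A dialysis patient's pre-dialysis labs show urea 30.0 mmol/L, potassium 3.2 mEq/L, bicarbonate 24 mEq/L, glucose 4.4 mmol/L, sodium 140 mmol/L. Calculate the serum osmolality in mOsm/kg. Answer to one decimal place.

314.4 mOsm/kg

Calculated osmolality = 2·Na + glucose + urea
= 2·140 + 4.4 + 30
= 280 + 4.40 + 30
= 314.4 mOsm/kg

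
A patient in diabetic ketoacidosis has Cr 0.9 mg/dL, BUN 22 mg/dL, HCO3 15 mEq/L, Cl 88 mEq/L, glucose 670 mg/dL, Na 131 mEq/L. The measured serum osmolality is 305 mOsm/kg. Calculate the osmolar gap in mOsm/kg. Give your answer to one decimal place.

-2.1 mOsm/kg

Calculated osmolality = 2·Na + glucose/18 + BUN/2.8
= 2·131 + 670/18 + 22/2.8
= 262 + 37.22 + 7.86
= 307.08 mOsm/kg ≈ 307.1 mOsm/kg
Osmolar gap = measured − calculated = 305 − 307.1 = -2.1 mOsm/kg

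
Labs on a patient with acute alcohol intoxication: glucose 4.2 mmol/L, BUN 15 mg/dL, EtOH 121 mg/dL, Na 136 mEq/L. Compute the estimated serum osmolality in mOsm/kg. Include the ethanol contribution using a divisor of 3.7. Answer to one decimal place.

Calculated osmolality = 2·Na + glucose + BUN/2.8 + ethanol/3.7
= 2·136 + 4.2 + 15/2.8 + 121/3.7
= 272 + 4.20 + 5.36 + 32.70
= 314.26 mOsm/kg

314.3 mOsm/kg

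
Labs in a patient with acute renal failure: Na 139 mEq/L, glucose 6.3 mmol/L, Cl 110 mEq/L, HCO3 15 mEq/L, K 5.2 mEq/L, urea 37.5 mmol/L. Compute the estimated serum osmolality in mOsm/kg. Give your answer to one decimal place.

Calculated osmolality = 2·Na + glucose + urea
= 2·139 + 6.3 + 37.5
= 278 + 6.30 + 37.50
= 321.8 mOsm/kg

321.8 mOsm/kg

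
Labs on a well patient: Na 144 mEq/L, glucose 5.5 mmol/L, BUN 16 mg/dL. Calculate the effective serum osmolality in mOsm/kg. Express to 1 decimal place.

293.5 mOsm/kg

Effective osmolality excludes urea (freely permeant across cell membranes):
2·Na + glucose
= 2·144 + 5.5
= 288 + 5.5
= 293.5 mOsm/kg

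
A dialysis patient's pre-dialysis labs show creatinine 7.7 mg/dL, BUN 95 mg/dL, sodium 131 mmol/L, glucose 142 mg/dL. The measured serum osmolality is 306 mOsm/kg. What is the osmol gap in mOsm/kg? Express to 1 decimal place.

Calculated osmolality = 2·Na + glucose/18 + BUN/2.8
= 2·131 + 142/18 + 95/2.8
= 262 + 7.89 + 33.93
= 303.82 mOsm/kg ≈ 303.8 mOsm/kg
Osmolar gap = measured − calculated = 306 − 303.8 = 2.2 mOsm/kg

2.2 mOsm/kg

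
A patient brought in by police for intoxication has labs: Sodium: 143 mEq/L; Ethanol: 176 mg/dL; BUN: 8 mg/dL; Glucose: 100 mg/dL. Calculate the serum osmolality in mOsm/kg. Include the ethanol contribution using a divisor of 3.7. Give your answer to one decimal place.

342.0 mOsm/kg

Calculated osmolality = 2·Na + glucose/18 + BUN/2.8 + ethanol/3.7
= 2·143 + 100/18 + 8/2.8 + 176/3.7
= 286 + 5.56 + 2.86 + 47.57
= 341.99 mOsm/kg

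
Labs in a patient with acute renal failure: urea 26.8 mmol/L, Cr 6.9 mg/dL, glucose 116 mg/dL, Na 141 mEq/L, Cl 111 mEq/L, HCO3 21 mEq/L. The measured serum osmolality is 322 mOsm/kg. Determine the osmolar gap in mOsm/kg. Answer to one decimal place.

6.8 mOsm/kg

Calculated osmolality = 2·Na + glucose/18 + urea
= 2·141 + 116/18 + 26.8
= 282 + 6.44 + 26.80
= 315.24 mOsm/kg ≈ 315.2 mOsm/kg
Osmolar gap = measured − calculated = 322 − 315.2 = 6.8 mOsm/kg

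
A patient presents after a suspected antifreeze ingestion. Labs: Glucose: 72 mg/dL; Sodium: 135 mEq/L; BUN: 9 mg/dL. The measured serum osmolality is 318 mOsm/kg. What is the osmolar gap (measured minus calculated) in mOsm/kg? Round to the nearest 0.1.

40.8 mOsm/kg

Calculated osmolality = 2·Na + glucose/18 + BUN/2.8
= 2·135 + 72/18 + 9/2.8
= 270 + 4 + 3.21
= 277.21 mOsm/kg ≈ 277.2 mOsm/kg
Osmolar gap = measured − calculated = 318 − 277.2 = 40.8 mOsm/kg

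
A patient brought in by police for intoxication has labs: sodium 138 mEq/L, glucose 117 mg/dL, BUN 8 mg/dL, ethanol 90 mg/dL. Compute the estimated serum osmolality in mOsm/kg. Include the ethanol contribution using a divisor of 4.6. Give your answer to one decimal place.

Calculated osmolality = 2·Na + glucose/18 + BUN/2.8 + ethanol/4.6
= 2·138 + 117/18 + 8/2.8 + 90/4.6
= 276 + 6.50 + 2.86 + 19.57
= 304.93 mOsm/kg

304.9 mOsm/kg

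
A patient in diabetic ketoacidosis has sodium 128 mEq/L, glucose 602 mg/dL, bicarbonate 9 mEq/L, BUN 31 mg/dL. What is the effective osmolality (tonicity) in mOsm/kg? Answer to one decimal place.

Effective osmolality excludes urea (freely permeant across cell membranes):
2·Na + glucose/18
= 2·128 + 602/18
= 256 + 33.44
= 289.44 mOsm/kg

289.4 mOsm/kg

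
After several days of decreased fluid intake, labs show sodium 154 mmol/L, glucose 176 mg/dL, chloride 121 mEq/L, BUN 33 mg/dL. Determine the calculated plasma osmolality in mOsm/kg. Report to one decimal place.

Calculated osmolality = 2·Na + glucose/18 + BUN/2.8
= 2·154 + 176/18 + 33/2.8
= 308 + 9.78 + 11.79
= 329.57 mOsm/kg

329.6 mOsm/kg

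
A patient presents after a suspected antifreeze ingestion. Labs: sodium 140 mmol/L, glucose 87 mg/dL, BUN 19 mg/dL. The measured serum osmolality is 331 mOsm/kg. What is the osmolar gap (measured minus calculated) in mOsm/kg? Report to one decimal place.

Calculated osmolality = 2·Na + glucose/18 + BUN/2.8
= 2·140 + 87/18 + 19/2.8
= 280 + 4.83 + 6.79
= 291.62 mOsm/kg ≈ 291.6 mOsm/kg
Osmolar gap = measured − calculated = 331 − 291.6 = 39.4 mOsm/kg

39.4 mOsm/kg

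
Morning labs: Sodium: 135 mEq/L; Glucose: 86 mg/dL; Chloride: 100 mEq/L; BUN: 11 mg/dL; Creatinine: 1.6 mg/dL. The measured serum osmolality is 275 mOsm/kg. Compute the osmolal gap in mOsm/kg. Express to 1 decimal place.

-3.7 mOsm/kg

Calculated osmolality = 2·Na + glucose/18 + BUN/2.8
= 2·135 + 86/18 + 11/2.8
= 270 + 4.78 + 3.93
= 278.71 mOsm/kg ≈ 278.7 mOsm/kg
Osmolar gap = measured − calculated = 275 − 278.7 = -3.7 mOsm/kg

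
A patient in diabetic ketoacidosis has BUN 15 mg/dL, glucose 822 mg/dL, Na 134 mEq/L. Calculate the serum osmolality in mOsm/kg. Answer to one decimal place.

Calculated osmolality = 2·Na + glucose/18 + BUN/2.8
= 2·134 + 822/18 + 15/2.8
= 268 + 45.67 + 5.36
= 319.03 mOsm/kg

319.0 mOsm/kg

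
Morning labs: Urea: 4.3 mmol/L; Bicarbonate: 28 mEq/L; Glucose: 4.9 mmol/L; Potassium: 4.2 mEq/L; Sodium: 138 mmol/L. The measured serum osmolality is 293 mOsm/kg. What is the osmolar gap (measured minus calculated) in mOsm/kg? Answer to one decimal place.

Calculated osmolality = 2·Na + glucose + urea
= 2·138 + 4.9 + 4.3
= 276 + 4.90 + 4.30
= 285.2 mOsm/kg ≈ 285.2 mOsm/kg
Osmolar gap = measured − calculated = 293 − 285.2 = 7.8 mOsm/kg

7.8 mOsm/kg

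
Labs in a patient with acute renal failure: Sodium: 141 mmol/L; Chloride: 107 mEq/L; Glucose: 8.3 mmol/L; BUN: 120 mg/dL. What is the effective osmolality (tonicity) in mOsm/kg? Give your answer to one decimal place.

Effective osmolality excludes urea (freely permeant across cell membranes):
2·Na + glucose
= 2·141 + 8.3
= 282 + 8.3
= 290.3 mOsm/kg

290.3 mOsm/kg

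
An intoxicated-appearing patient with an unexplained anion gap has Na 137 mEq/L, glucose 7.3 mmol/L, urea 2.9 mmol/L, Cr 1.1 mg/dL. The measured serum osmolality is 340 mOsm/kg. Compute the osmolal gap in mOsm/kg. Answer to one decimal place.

55.8 mOsm/kg

Calculated osmolality = 2·Na + glucose + urea
= 2·137 + 7.3 + 2.9
= 274 + 7.30 + 2.90
= 284.2 mOsm/kg ≈ 284.2 mOsm/kg
Osmolar gap = measured − calculated = 340 − 284.2 = 55.8 mOsm/kg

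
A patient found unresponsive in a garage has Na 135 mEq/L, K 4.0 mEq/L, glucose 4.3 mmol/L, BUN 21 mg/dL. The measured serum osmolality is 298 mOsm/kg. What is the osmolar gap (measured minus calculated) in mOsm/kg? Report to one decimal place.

16.2 mOsm/kg

Calculated osmolality = 2·Na + glucose + BUN/2.8
= 2·135 + 4.3 + 21/2.8
= 270 + 4.30 + 7.50
= 281.8 mOsm/kg ≈ 281.8 mOsm/kg
Osmolar gap = measured − calculated = 298 − 281.8 = 16.2 mOsm/kg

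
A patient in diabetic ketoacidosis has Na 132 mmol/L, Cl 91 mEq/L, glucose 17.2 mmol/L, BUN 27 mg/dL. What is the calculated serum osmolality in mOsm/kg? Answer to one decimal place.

Calculated osmolality = 2·Na + glucose + BUN/2.8
= 2·132 + 17.2 + 27/2.8
= 264 + 17.20 + 9.64
= 290.84 mOsm/kg

290.8 mOsm/kg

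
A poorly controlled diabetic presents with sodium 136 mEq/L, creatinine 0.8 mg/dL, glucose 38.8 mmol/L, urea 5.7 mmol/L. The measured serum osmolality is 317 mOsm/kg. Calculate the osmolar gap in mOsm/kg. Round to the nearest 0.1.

0.5 mOsm/kg

Calculated osmolality = 2·Na + glucose + urea
= 2·136 + 38.8 + 5.7
= 272 + 38.80 + 5.70
= 316.5 mOsm/kg ≈ 316.5 mOsm/kg
Osmolar gap = measured − calculated = 317 − 316.5 = 0.5 mOsm/kg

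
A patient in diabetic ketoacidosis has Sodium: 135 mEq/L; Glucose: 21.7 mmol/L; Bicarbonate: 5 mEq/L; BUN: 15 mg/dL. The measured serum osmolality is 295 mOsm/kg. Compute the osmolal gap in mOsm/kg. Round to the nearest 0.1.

-2.1 mOsm/kg

Calculated osmolality = 2·Na + glucose + BUN/2.8
= 2·135 + 21.7 + 15/2.8
= 270 + 21.70 + 5.36
= 297.06 mOsm/kg ≈ 297.1 mOsm/kg
Osmolar gap = measured − calculated = 295 − 297.1 = -2.1 mOsm/kg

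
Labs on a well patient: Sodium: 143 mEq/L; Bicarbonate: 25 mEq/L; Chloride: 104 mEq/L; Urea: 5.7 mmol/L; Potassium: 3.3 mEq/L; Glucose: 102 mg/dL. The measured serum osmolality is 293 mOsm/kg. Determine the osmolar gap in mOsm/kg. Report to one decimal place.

-4.4 mOsm/kg

Calculated osmolality = 2·Na + glucose/18 + urea
= 2·143 + 102/18 + 5.7
= 286 + 5.67 + 5.70
= 297.37 mOsm/kg ≈ 297.4 mOsm/kg
Osmolar gap = measured − calculated = 293 − 297.4 = -4.4 mOsm/kg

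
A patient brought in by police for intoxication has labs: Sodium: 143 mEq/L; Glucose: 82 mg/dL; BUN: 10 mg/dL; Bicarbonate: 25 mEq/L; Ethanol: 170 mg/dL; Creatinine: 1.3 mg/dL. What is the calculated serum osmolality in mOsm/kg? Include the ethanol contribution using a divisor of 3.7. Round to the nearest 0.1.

340.1 mOsm/kg

Calculated osmolality = 2·Na + glucose/18 + BUN/2.8 + ethanol/3.7
= 2·143 + 82/18 + 10/2.8 + 170/3.7
= 286 + 4.56 + 3.57 + 45.95
= 340.08 mOsm/kg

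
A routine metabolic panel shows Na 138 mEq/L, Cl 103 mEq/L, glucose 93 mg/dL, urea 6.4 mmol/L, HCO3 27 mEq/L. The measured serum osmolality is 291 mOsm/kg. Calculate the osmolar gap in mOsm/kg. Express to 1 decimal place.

Calculated osmolality = 2·Na + glucose/18 + urea
= 2·138 + 93/18 + 6.4
= 276 + 5.17 + 6.40
= 287.57 mOsm/kg ≈ 287.6 mOsm/kg
Osmolar gap = measured − calculated = 291 − 287.6 = 3.4 mOsm/kg

3.4 mOsm/kg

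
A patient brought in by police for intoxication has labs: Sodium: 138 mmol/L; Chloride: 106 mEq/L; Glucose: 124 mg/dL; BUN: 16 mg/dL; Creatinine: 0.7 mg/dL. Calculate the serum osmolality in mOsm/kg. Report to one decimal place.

288.6 mOsm/kg

Calculated osmolality = 2·Na + glucose/18 + BUN/2.8
= 2·138 + 124/18 + 16/2.8
= 276 + 6.89 + 5.71
= 288.6 mOsm/kg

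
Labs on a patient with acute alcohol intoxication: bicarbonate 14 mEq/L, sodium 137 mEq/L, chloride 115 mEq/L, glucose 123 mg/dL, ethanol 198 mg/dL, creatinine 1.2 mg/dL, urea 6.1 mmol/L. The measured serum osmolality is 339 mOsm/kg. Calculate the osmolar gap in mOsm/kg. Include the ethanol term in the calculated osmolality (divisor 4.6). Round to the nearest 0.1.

9.0 mOsm/kg

Calculated osmolality = 2·Na + glucose/18 + urea + ethanol/4.6
= 2·137 + 123/18 + 6.1 + 198/4.6
= 274 + 6.83 + 6.10 + 43.04
= 329.97 mOsm/kg ≈ 330.0 mOsm/kg
Osmolar gap = measured − calculated = 339 − 330.0 = 9.0 mOsm/kg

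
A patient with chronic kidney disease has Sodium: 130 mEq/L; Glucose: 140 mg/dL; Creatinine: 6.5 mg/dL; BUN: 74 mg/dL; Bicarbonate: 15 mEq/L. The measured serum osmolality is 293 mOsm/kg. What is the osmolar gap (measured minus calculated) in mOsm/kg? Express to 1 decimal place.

-1.2 mOsm/kg

Calculated osmolality = 2·Na + glucose/18 + BUN/2.8
= 2·130 + 140/18 + 74/2.8
= 260 + 7.78 + 26.43
= 294.21 mOsm/kg ≈ 294.2 mOsm/kg
Osmolar gap = measured − calculated = 293 − 294.2 = -1.2 mOsm/kg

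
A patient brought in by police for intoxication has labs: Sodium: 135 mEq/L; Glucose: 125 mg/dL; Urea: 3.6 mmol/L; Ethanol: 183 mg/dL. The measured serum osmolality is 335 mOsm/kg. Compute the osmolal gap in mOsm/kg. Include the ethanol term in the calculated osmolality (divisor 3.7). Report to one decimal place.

5.0 mOsm/kg

Calculated osmolality = 2·Na + glucose/18 + urea + ethanol/3.7
= 2·135 + 125/18 + 3.6 + 183/3.7
= 270 + 6.94 + 3.60 + 49.46
= 330 mOsm/kg ≈ 330.0 mOsm/kg
Osmolar gap = measured − calculated = 335 − 330.0 = 5.0 mOsm/kg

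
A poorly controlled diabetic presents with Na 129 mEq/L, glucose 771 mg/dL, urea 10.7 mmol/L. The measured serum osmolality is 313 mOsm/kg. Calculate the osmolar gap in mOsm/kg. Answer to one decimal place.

1.5 mOsm/kg

Calculated osmolality = 2·Na + glucose/18 + urea
= 2·129 + 771/18 + 10.7
= 258 + 42.83 + 10.70
= 311.53 mOsm/kg ≈ 311.5 mOsm/kg
Osmolar gap = measured − calculated = 313 − 311.5 = 1.5 mOsm/kg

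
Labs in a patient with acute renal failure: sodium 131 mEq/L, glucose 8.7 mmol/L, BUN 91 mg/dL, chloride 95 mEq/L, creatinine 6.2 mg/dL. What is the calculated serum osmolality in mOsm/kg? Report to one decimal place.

303.2 mOsm/kg

Calculated osmolality = 2·Na + glucose + BUN/2.8
= 2·131 + 8.7 + 91/2.8
= 262 + 8.70 + 32.50
= 303.2 mOsm/kg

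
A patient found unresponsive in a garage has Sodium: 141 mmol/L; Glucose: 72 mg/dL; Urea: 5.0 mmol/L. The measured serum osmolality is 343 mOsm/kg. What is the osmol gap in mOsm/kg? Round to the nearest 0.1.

Calculated osmolality = 2·Na + glucose/18 + urea
= 2·141 + 72/18 + 5
= 282 + 4 + 5
= 291 mOsm/kg ≈ 291.0 mOsm/kg
Osmolar gap = measured − calculated = 343 − 291.0 = 52.0 mOsm/kg

52.0 mOsm/kg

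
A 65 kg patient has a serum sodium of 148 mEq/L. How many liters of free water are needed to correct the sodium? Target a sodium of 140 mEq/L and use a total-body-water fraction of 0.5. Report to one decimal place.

1.9 L

TBW = 0.5 · 65 = 32.5 L
Free water deficit = TBW · (Na/140 − 1)
= 32.5 · (148/140 − 1)
= 32.5 · 0.0571
= 1.86 L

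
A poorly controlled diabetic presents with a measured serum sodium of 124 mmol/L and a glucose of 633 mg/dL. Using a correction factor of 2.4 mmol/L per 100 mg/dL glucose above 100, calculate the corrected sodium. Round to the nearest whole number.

Corrected Na = measured Na + 2.4 · (glucose − 100)/100
= 124 + 2.4 · (633 − 100)/100
= 124 + 12.8
= 136.8 mmol/L

137 mmol/L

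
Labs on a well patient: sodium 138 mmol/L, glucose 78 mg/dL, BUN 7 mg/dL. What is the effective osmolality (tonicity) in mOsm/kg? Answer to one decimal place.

280.3 mOsm/kg

Effective osmolality excludes urea (freely permeant across cell membranes):
2·Na + glucose/18
= 2·138 + 78/18
= 276 + 4.33
= 280.33 mOsm/kg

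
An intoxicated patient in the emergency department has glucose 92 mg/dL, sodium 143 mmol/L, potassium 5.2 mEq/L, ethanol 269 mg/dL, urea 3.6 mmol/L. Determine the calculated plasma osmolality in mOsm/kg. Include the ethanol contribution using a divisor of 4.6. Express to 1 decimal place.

353.2 mOsm/kg

Calculated osmolality = 2·Na + glucose/18 + urea + ethanol/4.6
= 2·143 + 92/18 + 3.6 + 269/4.6
= 286 + 5.11 + 3.60 + 58.48
= 353.19 mOsm/kg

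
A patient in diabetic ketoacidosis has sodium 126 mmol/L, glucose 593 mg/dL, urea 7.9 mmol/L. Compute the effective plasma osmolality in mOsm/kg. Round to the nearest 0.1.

Effective osmolality excludes urea (freely permeant across cell membranes):
2·Na + glucose/18
= 2·126 + 593/18
= 252 + 32.94
= 284.94 mOsm/kg

284.9 mOsm/kg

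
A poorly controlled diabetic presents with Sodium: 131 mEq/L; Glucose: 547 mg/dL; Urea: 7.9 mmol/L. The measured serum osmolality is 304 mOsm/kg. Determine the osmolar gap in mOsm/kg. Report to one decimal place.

3.7 mOsm/kg

Calculated osmolality = 2·Na + glucose/18 + urea
= 2·131 + 547/18 + 7.9
= 262 + 30.39 + 7.90
= 300.29 mOsm/kg ≈ 300.3 mOsm/kg
Osmolar gap = measured − calculated = 304 − 300.3 = 3.7 mOsm/kg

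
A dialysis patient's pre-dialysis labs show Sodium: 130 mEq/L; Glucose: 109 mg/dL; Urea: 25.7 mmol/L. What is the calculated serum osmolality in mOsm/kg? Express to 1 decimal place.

Calculated osmolality = 2·Na + glucose/18 + urea
= 2·130 + 109/18 + 25.7
= 260 + 6.06 + 25.70
= 291.76 mOsm/kg

291.8 mOsm/kg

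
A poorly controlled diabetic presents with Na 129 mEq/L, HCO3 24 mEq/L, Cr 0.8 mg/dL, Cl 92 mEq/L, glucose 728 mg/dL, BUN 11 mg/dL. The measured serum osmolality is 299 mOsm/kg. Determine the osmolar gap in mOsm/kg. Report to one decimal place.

Calculated osmolality = 2·Na + glucose/18 + BUN/2.8
= 2·129 + 728/18 + 11/2.8
= 258 + 40.44 + 3.93
= 302.37 mOsm/kg ≈ 302.4 mOsm/kg
Osmolar gap = measured − calculated = 299 − 302.4 = -3.4 mOsm/kg

-3.4 mOsm/kg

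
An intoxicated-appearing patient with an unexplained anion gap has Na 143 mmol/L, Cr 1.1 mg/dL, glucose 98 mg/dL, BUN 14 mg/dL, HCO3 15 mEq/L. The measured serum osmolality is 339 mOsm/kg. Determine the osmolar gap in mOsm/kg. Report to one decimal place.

42.6 mOsm/kg

Calculated osmolality = 2·Na + glucose/18 + BUN/2.8
= 2·143 + 98/18 + 14/2.8
= 286 + 5.44 + 5
= 296.44 mOsm/kg ≈ 296.4 mOsm/kg
Osmolar gap = measured − calculated = 339 − 296.4 = 42.6 mOsm/kg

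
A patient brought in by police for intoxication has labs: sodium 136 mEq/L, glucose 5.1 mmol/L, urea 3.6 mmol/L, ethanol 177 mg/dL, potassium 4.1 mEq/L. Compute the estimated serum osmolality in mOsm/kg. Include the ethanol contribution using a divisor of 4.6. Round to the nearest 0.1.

Calculated osmolality = 2·Na + glucose + urea + ethanol/4.6
= 2·136 + 5.1 + 3.6 + 177/4.6
= 272 + 5.10 + 3.60 + 38.48
= 319.18 mOsm/kg

319.2 mOsm/kg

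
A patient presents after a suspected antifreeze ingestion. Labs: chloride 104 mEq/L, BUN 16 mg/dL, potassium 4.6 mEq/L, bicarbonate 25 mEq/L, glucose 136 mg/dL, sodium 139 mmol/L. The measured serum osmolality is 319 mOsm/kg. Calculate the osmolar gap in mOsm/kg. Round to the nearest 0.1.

Calculated osmolality = 2·Na + glucose/18 + BUN/2.8
= 2·139 + 136/18 + 16/2.8
= 278 + 7.56 + 5.71
= 291.27 mOsm/kg ≈ 291.3 mOsm/kg
Osmolar gap = measured − calculated = 319 − 291.3 = 27.7 mOsm/kg

27.7 mOsm/kg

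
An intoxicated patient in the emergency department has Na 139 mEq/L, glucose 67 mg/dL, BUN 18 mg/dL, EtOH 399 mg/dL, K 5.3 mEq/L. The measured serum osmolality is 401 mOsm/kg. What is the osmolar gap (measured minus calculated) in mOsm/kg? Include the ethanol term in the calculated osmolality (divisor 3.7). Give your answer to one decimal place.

5.0 mOsm/kg

Calculated osmolality = 2·Na + glucose/18 + BUN/2.8 + ethanol/3.7
= 2·139 + 67/18 + 18/2.8 + 399/3.7
= 278 + 3.72 + 6.43 + 107.84
= 395.99 mOsm/kg ≈ 396.0 mOsm/kg
Osmolar gap = measured − calculated = 401 − 396.0 = 5.0 mOsm/kg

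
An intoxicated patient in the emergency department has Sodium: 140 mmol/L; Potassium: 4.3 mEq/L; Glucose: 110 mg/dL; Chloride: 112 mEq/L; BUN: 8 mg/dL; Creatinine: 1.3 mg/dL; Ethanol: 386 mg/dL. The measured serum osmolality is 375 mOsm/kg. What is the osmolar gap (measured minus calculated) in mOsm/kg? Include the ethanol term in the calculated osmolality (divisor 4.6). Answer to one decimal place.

Calculated osmolality = 2·Na + glucose/18 + BUN/2.8 + ethanol/4.6
= 2·140 + 110/18 + 8/2.8 + 386/4.6
= 280 + 6.11 + 2.86 + 83.91
= 372.88 mOsm/kg ≈ 372.9 mOsm/kg
Osmolar gap = measured − calculated = 375 − 372.9 = 2.1 mOsm/kg

2.1 mOsm/kg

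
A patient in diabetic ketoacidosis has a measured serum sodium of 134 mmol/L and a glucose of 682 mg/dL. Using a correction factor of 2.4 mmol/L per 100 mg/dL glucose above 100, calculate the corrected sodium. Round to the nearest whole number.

Corrected Na = measured Na + 2.4 · (glucose − 100)/100
= 134 + 2.4 · (682 − 100)/100
= 134 + 14
= 148 mmol/L

148 mmol/L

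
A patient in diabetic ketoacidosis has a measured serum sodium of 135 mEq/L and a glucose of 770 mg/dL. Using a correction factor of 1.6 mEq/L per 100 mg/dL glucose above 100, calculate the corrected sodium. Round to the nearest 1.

146 mEq/L

Corrected Na = measured Na + 1.6 · (glucose − 100)/100
= 135 + 1.6 · (770 − 100)/100
= 135 + 10.7
= 145.7 mEq/L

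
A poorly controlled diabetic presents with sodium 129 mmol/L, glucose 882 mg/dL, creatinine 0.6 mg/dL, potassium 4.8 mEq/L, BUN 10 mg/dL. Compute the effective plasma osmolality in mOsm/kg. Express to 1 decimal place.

307.0 mOsm/kg

Effective osmolality excludes urea (freely permeant across cell membranes):
2·Na + glucose/18
= 2·129 + 882/18
= 258 + 49
= 307 mOsm/kg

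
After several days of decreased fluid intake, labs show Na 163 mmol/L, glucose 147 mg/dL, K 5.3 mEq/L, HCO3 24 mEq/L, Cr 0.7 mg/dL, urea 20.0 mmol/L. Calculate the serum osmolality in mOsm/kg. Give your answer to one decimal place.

Calculated osmolality = 2·Na + glucose/18 + urea
= 2·163 + 147/18 + 20
= 326 + 8.17 + 20
= 354.17 mOsm/kg

354.2 mOsm/kg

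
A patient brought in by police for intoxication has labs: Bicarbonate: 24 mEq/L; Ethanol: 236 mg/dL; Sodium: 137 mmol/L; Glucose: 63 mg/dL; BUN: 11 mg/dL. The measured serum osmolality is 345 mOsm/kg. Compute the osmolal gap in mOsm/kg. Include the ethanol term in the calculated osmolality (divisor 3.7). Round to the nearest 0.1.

Calculated osmolality = 2·Na + glucose/18 + BUN/2.8 + ethanol/3.7
= 2·137 + 63/18 + 11/2.8 + 236/3.7
= 274 + 3.50 + 3.93 + 63.78
= 345.21 mOsm/kg ≈ 345.2 mOsm/kg
Osmolar gap = measured − calculated = 345 − 345.2 = -0.2 mOsm/kg

-0.2 mOsm/kg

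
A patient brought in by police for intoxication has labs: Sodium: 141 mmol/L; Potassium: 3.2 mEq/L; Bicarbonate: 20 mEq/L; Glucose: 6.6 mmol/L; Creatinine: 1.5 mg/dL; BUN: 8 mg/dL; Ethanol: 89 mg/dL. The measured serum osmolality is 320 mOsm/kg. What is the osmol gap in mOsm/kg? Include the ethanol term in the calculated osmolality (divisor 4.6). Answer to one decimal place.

Calculated osmolality = 2·Na + glucose + BUN/2.8 + ethanol/4.6
= 2·141 + 6.6 + 8/2.8 + 89/4.6
= 282 + 6.60 + 2.86 + 19.35
= 310.81 mOsm/kg ≈ 310.8 mOsm/kg
Osmolar gap = measured − calculated = 320 − 310.8 = 9.2 mOsm/kg

9.2 mOsm/kg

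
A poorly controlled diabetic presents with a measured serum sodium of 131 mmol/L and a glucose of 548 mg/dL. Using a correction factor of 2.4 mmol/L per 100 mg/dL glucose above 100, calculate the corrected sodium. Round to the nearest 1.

142 mmol/L

Corrected Na = measured Na + 2.4 · (glucose − 100)/100
= 131 + 2.4 · (548 − 100)/100
= 131 + 10.8
= 141.8 mmol/L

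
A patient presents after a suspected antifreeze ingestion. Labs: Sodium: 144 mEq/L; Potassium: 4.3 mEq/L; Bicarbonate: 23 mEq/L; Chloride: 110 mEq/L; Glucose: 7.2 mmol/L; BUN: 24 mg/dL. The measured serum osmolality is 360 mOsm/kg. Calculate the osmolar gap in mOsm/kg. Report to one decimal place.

56.2 mOsm/kg

Calculated osmolality = 2·Na + glucose + BUN/2.8
= 2·144 + 7.2 + 24/2.8
= 288 + 7.20 + 8.57
= 303.77 mOsm/kg ≈ 303.8 mOsm/kg
Osmolar gap = measured − calculated = 360 − 303.8 = 56.2 mOsm/kg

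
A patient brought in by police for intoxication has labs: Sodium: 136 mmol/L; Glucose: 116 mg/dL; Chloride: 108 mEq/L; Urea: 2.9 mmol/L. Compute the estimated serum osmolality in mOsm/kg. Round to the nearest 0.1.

Calculated osmolality = 2·Na + glucose/18 + urea
= 2·136 + 116/18 + 2.9
= 272 + 6.44 + 2.90
= 281.34 mOsm/kg

281.3 mOsm/kg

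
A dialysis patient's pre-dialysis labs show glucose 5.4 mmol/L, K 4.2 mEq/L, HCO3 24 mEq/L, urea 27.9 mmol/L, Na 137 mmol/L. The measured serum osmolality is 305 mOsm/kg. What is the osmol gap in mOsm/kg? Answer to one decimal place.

Calculated osmolality = 2·Na + glucose + urea
= 2·137 + 5.4 + 27.9
= 274 + 5.40 + 27.90
= 307.3 mOsm/kg ≈ 307.3 mOsm/kg
Osmolar gap = measured − calculated = 305 − 307.3 = -2.3 mOsm/kg

-2.3 mOsm/kg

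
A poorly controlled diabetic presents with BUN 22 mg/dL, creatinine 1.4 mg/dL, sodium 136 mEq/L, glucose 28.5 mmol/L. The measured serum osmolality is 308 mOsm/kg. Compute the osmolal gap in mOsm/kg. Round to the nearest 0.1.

Calculated osmolality = 2·Na + glucose + BUN/2.8
= 2·136 + 28.5 + 22/2.8
= 272 + 28.50 + 7.86
= 308.36 mOsm/kg ≈ 308.4 mOsm/kg
Osmolar gap = measured − calculated = 308 − 308.4 = -0.4 mOsm/kg

-0.4 mOsm/kg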